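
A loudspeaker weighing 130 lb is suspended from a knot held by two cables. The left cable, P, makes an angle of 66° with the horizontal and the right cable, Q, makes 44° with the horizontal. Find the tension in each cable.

T_P = 99.52 lb, T_Q = 56.27 lb

ΣF_x = 0: −T_P·cos66° + T_Q·cos44° = 0 → T_Q = 0.56543·T_P.
ΣF_y = 0: T_P·sin66° + T_Q·sin44° = 130.
Substitute: T_P·(0.913545 + 0.56543·0.694658) = 130 → T_P = 99.5158 ≈ 99.52 lb.
Then T_Q = 0.56543 × 99.5158 = 56.27 lb.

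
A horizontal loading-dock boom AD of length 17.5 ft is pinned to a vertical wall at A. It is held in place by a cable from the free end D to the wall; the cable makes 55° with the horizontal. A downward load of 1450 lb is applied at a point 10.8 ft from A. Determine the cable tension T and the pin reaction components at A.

T = 1092 lb, A_x = 626.6 lb, A_y = 555.1 lb

ΣM about A: T·sin55°·17.5 − 1450·10.8 = 0 → T = 15660/(17.5·0.819152) = 1092.42 ≈ 1092 lb.
ΣF_x = 0: A_x − T·cos55° = 0 → A_x = 1092.42 × 0.573576 = 626.6 lb.
ΣF_y = 0: A_y + T·sin55° − 1450 = 0 → A_y = 1450 − 1092.42 × 0.819152 = 555.1 lb.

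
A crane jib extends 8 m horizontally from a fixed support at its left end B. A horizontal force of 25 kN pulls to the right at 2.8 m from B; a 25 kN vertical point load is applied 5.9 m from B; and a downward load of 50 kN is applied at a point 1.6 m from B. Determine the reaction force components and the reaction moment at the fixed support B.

ΣF_x = 0: B_x + 25 = 0 → B_x = -25.00 kN.
ΣF_y = 0: B_y − 25 − 50 = 0 → B_y = 75.00 kN.
ΣM about B: M_B − 25·5.9 − 50·1.6 = 0 → M_B = 227.5 kN·m.

B_x = -25.00 kN, B_y = 75.00 kN, M_B = 227.5 kN·m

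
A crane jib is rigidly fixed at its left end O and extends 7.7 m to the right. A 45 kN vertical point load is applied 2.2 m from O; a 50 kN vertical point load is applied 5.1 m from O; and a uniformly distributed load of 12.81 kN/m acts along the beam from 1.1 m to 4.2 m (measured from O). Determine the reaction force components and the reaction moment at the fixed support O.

O_x = 0, O_y = 134.7 kN, M_O = 459.2 kN·m

Resultant of the distributed load: 12.81 × 3.1 = 39.711 kN at 2.65 m from O.
ΣF_x = 0: O_x = 0.
ΣF_y = 0: O_y − 45 − 50 − 12.81·3.1 = 0 → O_y = 134.7 kN.
ΣM about O: M_O − 45·2.2 − 50·5.1 − (12.81·3.1)·2.65 = 0 → M_O = 459.2 kN·m.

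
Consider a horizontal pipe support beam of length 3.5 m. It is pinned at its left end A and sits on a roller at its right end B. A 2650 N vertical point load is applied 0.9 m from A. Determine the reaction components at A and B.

A_x = 0, A_y = 1969 N, B_y = 681.4 N

ΣM about A: B_y·3.5 − 2650·0.9 = 0 → B_y = 2385/3.5 = 681.429 ≈ 681.4 N.
ΣF_y = 0: A_y + 681.429 − 2650 = 0 → A_y = 1969 N.
ΣF_x = 0: no horizontal applied forces, so A_x = 0.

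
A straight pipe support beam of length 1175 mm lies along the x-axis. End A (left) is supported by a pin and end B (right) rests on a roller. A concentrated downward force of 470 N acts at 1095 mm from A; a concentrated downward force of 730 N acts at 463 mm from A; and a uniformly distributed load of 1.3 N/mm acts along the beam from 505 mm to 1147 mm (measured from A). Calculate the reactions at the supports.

A_x = 0, A_y = 722.2 N, B_y = 1312 N

Resultant of the distributed load: 1.3 × 642 = 834.6 N at 826 mm from A.
ΣM about A: B_y·1175 − 470·1095 − 730·463 − (1.3·642)·826 = 0 → B_y = 1542019.6/1175 = 1312.36 ≈ 1312 N.
ΣF_y = 0: A_y + 1312.36 − 470 − 730 − 1.3·642 = 0 → A_y = 722.2 N.
ΣF_x = 0: no horizontal applied forces, so A_x = 0.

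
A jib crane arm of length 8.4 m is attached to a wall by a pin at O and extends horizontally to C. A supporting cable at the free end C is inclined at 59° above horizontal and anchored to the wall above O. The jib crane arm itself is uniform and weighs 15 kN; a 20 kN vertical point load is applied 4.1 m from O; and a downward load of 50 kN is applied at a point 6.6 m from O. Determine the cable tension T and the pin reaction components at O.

T = 65.97 kN, O_x = 33.98 kN, O_y = 28.45 kN

ΣM about O: T·sin59°·8.4 − 15·4.2 − 20·4.1 − 50·6.6 = 0 → T = 475/(8.4·0.857167) = 65.9704 ≈ 65.97 kN.
ΣF_x = 0: O_x − T·cos59° = 0 → O_x = 65.9704 × 0.515038 = 33.98 kN.
ΣF_y = 0: O_y + T·sin59° − 15 − 20 − 50 = 0 → O_y = 85 − 65.9704 × 0.857167 = 28.45 kN.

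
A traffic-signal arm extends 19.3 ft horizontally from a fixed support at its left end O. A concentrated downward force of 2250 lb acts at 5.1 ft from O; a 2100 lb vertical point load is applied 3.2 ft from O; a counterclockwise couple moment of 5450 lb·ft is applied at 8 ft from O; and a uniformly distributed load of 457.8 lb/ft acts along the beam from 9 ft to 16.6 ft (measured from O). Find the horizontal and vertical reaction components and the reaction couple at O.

O_x = 0, O_y = 7829 lb, M_O = 57280 lb·ft

Resultant of the distributed load: 457.8 × 7.6 = 3479.28 lb at 12.8 ft from O.
ΣF_x = 0: O_x = 0.
ΣF_y = 0: O_y − 2250 − 2100 − 457.8·7.6 = 0 → O_y = 7829 lb.
ΣM about O: M_O − 2250·5.1 − 2100·3.2 + 5450 − (457.8·7.6)·12.8 = 0 → M_O = 57280 lb·ft.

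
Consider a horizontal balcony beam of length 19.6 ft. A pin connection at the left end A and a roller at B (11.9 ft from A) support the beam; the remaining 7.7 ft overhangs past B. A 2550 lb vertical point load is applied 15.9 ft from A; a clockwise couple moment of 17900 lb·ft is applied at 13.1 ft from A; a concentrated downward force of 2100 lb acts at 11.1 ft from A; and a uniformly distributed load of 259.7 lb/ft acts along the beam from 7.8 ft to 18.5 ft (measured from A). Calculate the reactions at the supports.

A_x = 0, A_y = -2512 lb, B_y = 9941 lb

Resultant of the distributed load: 259.7 × 10.7 = 2778.79 lb at 13.15 ft from A.
Taking moments about A: B_y·11.9 − 2550·15.9 − 17900 − 2100·11.1 − (259.7·10.7)·13.15 = 0 → B_y = 118296/11.9 = 9940.84 ≈ 9941 lb.
ΣF_y = 0: A_y + 9940.84 − 2550 − 2100 − 259.7·10.7 = 0 → A_y = -2512 lb.
ΣF_x = 0: no horizontal applied forces, so A_x = 0.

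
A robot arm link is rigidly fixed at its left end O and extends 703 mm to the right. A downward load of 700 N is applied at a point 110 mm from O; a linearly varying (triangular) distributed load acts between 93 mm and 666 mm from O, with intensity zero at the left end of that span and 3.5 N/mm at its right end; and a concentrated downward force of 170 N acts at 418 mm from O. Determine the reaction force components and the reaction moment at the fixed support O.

Resultant of the triangular load: ½ × 3.5 × 573 = 1002.75 N, acting at 475 mm from O (one-third of the span from the peak).
ΣF_x = 0: O_x = 0.
ΣF_y = 0: O_y − 700 − ½·3.5·573 − 170 = 0 → O_y = 1873 N.
ΣM about O: M_O − 700·110 − (½·3.5·573)·475 − 170·418 = 0 → M_O = 624400 N·mm.

O_x = 0, O_y = 1873 N, M_O = 624400 N·mm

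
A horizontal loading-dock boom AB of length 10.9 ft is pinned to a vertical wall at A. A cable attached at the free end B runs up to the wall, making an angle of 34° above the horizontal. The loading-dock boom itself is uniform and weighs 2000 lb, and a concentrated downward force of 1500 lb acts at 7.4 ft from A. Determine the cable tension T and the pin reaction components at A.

ΣM about A: T·sin34°·10.9 − 2000·5.45 − 1500·7.4 = 0 → T = 22000/(10.9·0.559193) = 3609.4 ≈ 3609 lb.
ΣF_x = 0: A_x − T·cos34° = 0 → A_x = 3609.4 × 0.829038 = 2992 lb.
ΣF_y = 0: A_y + T·sin34° − 2000 − 1500 = 0 → A_y = 3500 − 3609.4 × 0.559193 = 1482 lb.

T = 3609 lb, A_x = 2992 lb, A_y = 1482 lb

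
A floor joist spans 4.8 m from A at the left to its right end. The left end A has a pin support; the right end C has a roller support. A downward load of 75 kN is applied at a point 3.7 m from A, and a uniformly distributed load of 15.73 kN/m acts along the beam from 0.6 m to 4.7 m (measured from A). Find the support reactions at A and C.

Resultant of the distributed load: 15.73 × 4.1 = 64.493 kN at 2.65 m from A.
Moments about A: C_y·4.8 − 75·3.7 − (15.73·4.1)·2.65 = 0 → C_y = 448.40645/4.8 = 93.418 ≈ 93.42 kN.
ΣF_y = 0: A_y + 93.418 − 75 − 15.73·4.1 = 0 → A_y = 46.07 kN.
ΣF_x = 0: no horizontal applied forces, so A_x = 0.

A_x = 0, A_y = 46.07 kN, C_y = 93.42 kN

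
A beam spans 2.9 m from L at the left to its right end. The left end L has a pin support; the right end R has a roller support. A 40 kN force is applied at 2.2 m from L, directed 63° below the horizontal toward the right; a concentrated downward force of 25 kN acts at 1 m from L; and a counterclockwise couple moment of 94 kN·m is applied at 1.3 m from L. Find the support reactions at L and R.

L_x = -18.16 kN, L_y = 57.40 kN, R_y = 3.244 kN

ΣM about L: R_y·2.9 − 40·sin63°·2.2 − 25·1 + 94 = 0 → R_y = 9.40857/2.9 = 3.24433 ≈ 3.244 kN.
ΣF_y = 0: L_y + 3.24433 − 40·sin63° − 25 = 0 → L_y = 57.40 kN.
ΣF_x = 0: L_x + 40·cos63° = 0 → L_x = -18.16 kN.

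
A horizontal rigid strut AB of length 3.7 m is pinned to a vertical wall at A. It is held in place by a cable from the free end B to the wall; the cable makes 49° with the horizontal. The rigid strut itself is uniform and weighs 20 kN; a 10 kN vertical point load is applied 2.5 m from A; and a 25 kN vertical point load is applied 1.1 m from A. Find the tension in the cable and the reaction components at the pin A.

T = 32.05 kN, A_x = 21.03 kN, A_y = 30.81 kN

ΣM about A: T·sin49°·3.7 − 20·1.85 − 10·2.5 − 25·1.1 = 0 → T = 89.5/(3.7·0.75471) = 32.051 ≈ 32.05 kN.
ΣF_x = 0: A_x − T·cos49° = 0 → A_x = 32.051 × 0.656059 = 21.03 kN.
ΣF_y = 0: A_y + T·sin49° − 20 − 10 − 25 = 0 → A_y = 55 − 32.051 × 0.75471 = 30.81 kN.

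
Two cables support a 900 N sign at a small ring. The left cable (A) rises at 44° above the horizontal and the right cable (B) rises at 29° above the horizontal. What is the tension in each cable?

ΣF_x = 0: −T_A·cos44° + T_B·cos29° = 0 → T_B = 0.82246·T_A.
ΣF_y = 0: T_A·sin44° + T_B·sin29° = 900.
Substitute: T_A·(0.694658 + 0.82246·0.48481) = 900 → T_A = 823.124 ≈ 823.1 N.
Then T_B = 0.82246 × 823.124 = 677.0 N.

T_A = 823.1 N, T_B = 677.0 N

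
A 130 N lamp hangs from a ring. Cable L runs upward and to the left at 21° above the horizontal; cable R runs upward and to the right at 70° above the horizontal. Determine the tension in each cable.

ΣF_x = 0: −T_L·cos21° + T_R·cos70° = 0 → T_R = 2.72961·T_L.
ΣF_y = 0: T_L·sin21° + T_R·sin70° = 130.
Substitute: T_L·(0.358368 + 2.72961·0.939693) = 130 → T_L = 44.4693 ≈ 44.47 N.
Then T_R = 2.72961 × 44.4693 = 121.4 N.

T_L = 44.47 N, T_R = 121.4 N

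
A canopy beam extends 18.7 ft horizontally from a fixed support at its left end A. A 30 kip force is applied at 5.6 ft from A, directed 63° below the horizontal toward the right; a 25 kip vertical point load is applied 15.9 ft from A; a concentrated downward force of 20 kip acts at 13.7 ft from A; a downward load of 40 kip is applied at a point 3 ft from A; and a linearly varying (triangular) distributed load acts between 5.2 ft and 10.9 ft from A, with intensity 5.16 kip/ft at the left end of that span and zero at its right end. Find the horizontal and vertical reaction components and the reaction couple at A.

A_x = -13.62 kip, A_y = 126.4 kip, M_A = 1046 kip·ft

Resultant of the triangular load: ½ × 5.16 × 5.7 = 14.706 kip, acting at 7.1 ft from A (one-third of the span from the peak).
ΣF_x = 0: A_x + 30·cos63° = 0 → A_x = -13.62 kip.
ΣF_y = 0: A_y − 30·sin63° − 25 − 20 − 40 − ½·5.16·5.7 = 0 → A_y = 126.4 kip.
ΣM about A: M_A − 30·sin63°·5.6 − 25·15.9 − 20·13.7 − 40·3 − (½·5.16·5.7)·7.1 = 0 → M_A = 1046 kip·ft.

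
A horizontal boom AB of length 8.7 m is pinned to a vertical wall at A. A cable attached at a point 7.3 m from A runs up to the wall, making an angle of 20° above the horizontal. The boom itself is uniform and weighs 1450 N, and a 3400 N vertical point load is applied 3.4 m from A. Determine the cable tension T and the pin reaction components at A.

T = 7156 N, A_x = 6725 N, A_y = 2402 N

ΣM about A: T·sin20°·7.3 − 1450·4.35 − 3400·3.4 = 0 → T = 17867.5/(7.3·0.34202) = 7156.31 ≈ 7156 N.
ΣF_x = 0: A_x − T·cos20° = 0 → A_x = 7156.31 × 0.939693 = 6725 N.
ΣF_y = 0: A_y + T·sin20° − 1450 − 3400 = 0 → A_y = 4850 − 7156.31 × 0.34202 = 2402 N.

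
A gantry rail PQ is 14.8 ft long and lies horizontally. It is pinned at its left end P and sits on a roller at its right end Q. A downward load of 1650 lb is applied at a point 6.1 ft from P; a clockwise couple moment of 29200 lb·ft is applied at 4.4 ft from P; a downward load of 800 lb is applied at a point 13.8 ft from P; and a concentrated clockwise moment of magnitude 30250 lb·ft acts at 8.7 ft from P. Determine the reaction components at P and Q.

Moments about P: Q_y·14.8 − 1650·6.1 − 29200 − 800·13.8 − 30250 = 0 → Q_y = 80555/14.8 = 5442.91 ≈ 5443 lb.
ΣF_y = 0: P_y + 5442.91 − 1650 − 800 = 0 → P_y = -2993 lb.
ΣF_x = 0: no horizontal applied forces, so P_x = 0.

P_x = 0, P_y = -2993 lb, Q_y = 5443 lb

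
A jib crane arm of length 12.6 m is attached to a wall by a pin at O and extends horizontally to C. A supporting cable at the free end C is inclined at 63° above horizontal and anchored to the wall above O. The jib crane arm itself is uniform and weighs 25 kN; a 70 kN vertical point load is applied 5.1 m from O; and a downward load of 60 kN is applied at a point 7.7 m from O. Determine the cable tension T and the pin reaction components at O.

ΣM about O: T·sin63°·12.6 − 25·6.3 − 70·5.1 − 60·7.7 = 0 → T = 976.5/(12.6·0.891007) = 86.9802 ≈ 86.98 kN.
ΣF_x = 0: O_x − T·cos63° = 0 → O_x = 86.9802 × 0.45399 = 39.49 kN.
ΣF_y = 0: O_y + T·sin63° − 25 − 70 − 60 = 0 → O_y = 155 − 86.9802 × 0.891007 = 77.50 kN.

T = 86.98 kN, O_x = 39.49 kN, O_y = 77.50 kN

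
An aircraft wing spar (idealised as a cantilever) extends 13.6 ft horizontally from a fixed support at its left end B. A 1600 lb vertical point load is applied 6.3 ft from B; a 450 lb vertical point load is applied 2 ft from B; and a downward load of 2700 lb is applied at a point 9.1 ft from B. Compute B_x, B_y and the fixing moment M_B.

B_x = 0, B_y = 4750 lb, M_B = 35550 lb·ft

ΣF_x = 0: B_x = 0.
ΣF_y = 0: B_y − 1600 − 450 − 2700 = 0 → B_y = 4750 lb.
ΣM about B: M_B − 1600·6.3 − 450·2 − 2700·9.1 = 0 → M_B = 35550 lb·ft.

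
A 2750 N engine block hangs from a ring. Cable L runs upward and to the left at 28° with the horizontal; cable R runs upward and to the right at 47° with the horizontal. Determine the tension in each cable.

T_L = 1942 N, T_R = 2514 N

ΣF_x = 0: −T_L·cos28° + T_R·cos47° = 0 → T_R = 1.29465·T_L.
ΣF_y = 0: T_L·sin28° + T_R·sin47° = 2750.
Substitute: T_L·(0.469472 + 1.29465·0.731354) = 2750 → T_L = 1941.65 ≈ 1942 N.
Then T_R = 1.29465 × 1941.65 = 2514 N.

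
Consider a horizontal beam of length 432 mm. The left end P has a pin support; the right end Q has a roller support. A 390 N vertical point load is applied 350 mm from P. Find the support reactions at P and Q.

P_x = 0, P_y = 74.03 N, Q_y = 316.0 N

ΣM about P: Q_y·432 − 390·350 = 0 → Q_y = 136500/432 = 315.972 ≈ 316.0 N.
ΣF_y = 0: P_y + 315.972 − 390 = 0 → P_y = 74.03 N.
ΣF_x = 0: no horizontal applied forces, so P_x = 0.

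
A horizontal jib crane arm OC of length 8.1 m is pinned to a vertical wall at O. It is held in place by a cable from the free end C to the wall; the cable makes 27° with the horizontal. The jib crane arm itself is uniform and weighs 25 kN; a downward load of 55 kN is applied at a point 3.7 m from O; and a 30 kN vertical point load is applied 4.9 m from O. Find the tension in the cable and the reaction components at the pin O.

T = 122.8 kN, O_x = 109.5 kN, O_y = 54.23 kN

ΣM about O: T·sin27°·8.1 − 25·4.05 − 55·3.7 − 30·4.9 = 0 → T = 451.75/(8.1·0.45399) = 122.848 ≈ 122.8 kN.
ΣF_x = 0: O_x − T·cos27° = 0 → O_x = 122.848 × 0.891007 = 109.5 kN.
ΣF_y = 0: O_y + T·sin27° − 25 − 55 − 30 = 0 → O_y = 110 − 122.848 × 0.45399 = 54.23 kN.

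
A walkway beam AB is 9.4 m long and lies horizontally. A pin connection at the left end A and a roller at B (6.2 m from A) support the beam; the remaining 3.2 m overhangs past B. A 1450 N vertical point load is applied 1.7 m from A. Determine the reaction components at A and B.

Moments about A: B_y·6.2 − 1450·1.7 = 0 → B_y = 2465/6.2 = 397.581 ≈ 397.6 N.
ΣF_y = 0: A_y + 397.581 − 1450 = 0 → A_y = 1052 N.
ΣF_x = 0: no horizontal applied forces, so A_x = 0.

A_x = 0, A_y = 1052 N, B_y = 397.6 N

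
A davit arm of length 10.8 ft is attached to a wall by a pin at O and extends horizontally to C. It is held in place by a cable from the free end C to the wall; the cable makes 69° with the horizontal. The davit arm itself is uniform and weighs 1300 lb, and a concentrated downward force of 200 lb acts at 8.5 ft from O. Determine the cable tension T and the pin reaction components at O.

ΣM about O: T·sin69°·10.8 − 1300·5.4 − 200·8.5 = 0 → T = 8720/(10.8·0.93358) = 864.851 ≈ 864.9 lb.
ΣF_x = 0: O_x − T·cos69° = 0 → O_x = 864.851 × 0.358368 = 309.9 lb.
ΣF_y = 0: O_y + T·sin69° − 1300 − 200 = 0 → O_y = 1500 − 864.851 × 0.93358 = 692.6 lb.

T = 864.9 lb, O_x = 309.9 lb, O_y = 692.6 lb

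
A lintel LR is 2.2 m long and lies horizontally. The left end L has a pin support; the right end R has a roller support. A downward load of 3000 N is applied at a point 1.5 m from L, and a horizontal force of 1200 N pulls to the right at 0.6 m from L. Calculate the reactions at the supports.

L_x = -1200 N, L_y = 954.5 N, R_y = 2045 N

Taking moments about L: R_y·2.2 − 3000·1.5 = 0 → R_y = 4500/2.2 = 2045.45 ≈ 2045 N.
ΣF_y = 0: L_y + 2045.45 − 3000 = 0 → L_y = 954.5 N.
ΣF_x = 0: L_x + 1200 = 0 → L_x = -1200 N.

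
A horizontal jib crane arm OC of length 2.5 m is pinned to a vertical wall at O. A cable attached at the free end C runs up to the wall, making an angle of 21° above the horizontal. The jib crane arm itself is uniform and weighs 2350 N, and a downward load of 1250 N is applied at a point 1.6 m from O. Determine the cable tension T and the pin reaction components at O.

ΣM about O: T·sin21°·2.5 − 2350·1.25 − 1250·1.6 = 0 → T = 4937.5/(2.5·0.358368) = 5511.09 ≈ 5511 N.
ΣF_x = 0: O_x − T·cos21° = 0 → O_x = 5511.09 × 0.93358 = 5145 N.
ΣF_y = 0: O_y + T·sin21° − 2350 − 1250 = 0 → O_y = 3600 − 5511.09 × 0.358368 = 1625 N.

T = 5511 N, O_x = 5145 N, O_y = 1625 N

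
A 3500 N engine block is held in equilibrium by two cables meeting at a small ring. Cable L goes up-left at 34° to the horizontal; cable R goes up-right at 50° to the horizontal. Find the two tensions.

T_L = 2262 N, T_R = 2918 N

ΣF_x = 0: −T_L·cos34° + T_R·cos50° = 0 → T_R = 1.28975·T_L.
ΣF_y = 0: T_L·sin34° + T_R·sin50° = 3500.
Substitute: T_L·(0.559193 + 1.28975·0.766044) = 3500 → T_L = 2262.15 ≈ 2262 N.
Then T_R = 1.28975 × 2262.15 = 2918 N.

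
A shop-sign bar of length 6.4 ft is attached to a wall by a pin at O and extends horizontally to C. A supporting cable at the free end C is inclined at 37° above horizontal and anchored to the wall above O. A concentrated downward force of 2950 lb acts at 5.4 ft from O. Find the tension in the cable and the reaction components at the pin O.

ΣM about O: T·sin37°·6.4 − 2950·5.4 = 0 → T = 15930/(6.4·0.601815) = 4135.93 ≈ 4136 lb.
ΣF_x = 0: O_x − T·cos37° = 0 → O_x = 4135.93 × 0.798636 = 3303 lb.
ΣF_y = 0: O_y + T·sin37° − 2950 = 0 → O_y = 2950 − 4135.93 × 0.601815 = 460.9 lb.

T = 4136 lb, O_x = 3303 lb, O_y = 460.9 lb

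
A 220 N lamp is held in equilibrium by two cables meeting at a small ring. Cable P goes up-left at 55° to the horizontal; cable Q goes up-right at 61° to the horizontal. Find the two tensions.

T_P = 118.7 N, T_Q = 140.4 N

ΣF_x = 0: −T_P·cos55° + T_Q·cos61° = 0 → T_Q = 1.1831·T_P.
ΣF_y = 0: T_P·sin55° + T_Q·sin61° = 220.
Substitute: T_P·(0.819152 + 1.1831·0.87462) = 220 → T_P = 118.668 ≈ 118.7 N.
Then T_Q = 1.1831 × 118.668 = 140.4 N.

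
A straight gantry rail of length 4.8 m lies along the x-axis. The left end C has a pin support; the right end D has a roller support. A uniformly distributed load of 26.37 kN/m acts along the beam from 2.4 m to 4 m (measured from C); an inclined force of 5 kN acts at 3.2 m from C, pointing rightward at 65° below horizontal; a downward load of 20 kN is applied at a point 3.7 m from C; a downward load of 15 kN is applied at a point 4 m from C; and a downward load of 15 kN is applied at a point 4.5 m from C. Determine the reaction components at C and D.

C_x = -2.113 kN, C_y = 23.60 kN, D_y = 73.13 kN

Resultant of the distributed load: 26.37 × 1.6 = 42.192 kN at 3.2 m from C.
ΣM about C: D_y·4.8 − (26.37·1.6)·3.2 − 5·sin65°·3.2 − 20·3.7 − 15·4 − 15·4.5 = 0 → D_y = 351.015/4.8 = 73.1281 ≈ 73.13 kN.
ΣF_y = 0: C_y + 73.1281 − 26.37·1.6 − 5·sin65° − 20 − 15 − 15 = 0 → C_y = 23.60 kN.
ΣF_x = 0: C_x + 5·cos65° = 0 → C_x = -2.113 kN.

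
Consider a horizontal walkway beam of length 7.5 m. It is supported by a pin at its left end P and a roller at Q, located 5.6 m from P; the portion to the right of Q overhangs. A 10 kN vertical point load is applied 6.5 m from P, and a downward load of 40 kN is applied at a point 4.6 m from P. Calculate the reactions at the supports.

Moments about P: Q_y·5.6 − 10·6.5 − 40·4.6 = 0 → Q_y = 249/5.6 = 44.4643 ≈ 44.46 kN.
ΣF_y = 0: P_y + 44.4643 − 10 − 40 = 0 → P_y = 5.536 kN.
ΣF_x = 0: no horizontal applied forces, so P_x = 0.

P_x = 0, P_y = 5.536 kN, Q_y = 44.46 kN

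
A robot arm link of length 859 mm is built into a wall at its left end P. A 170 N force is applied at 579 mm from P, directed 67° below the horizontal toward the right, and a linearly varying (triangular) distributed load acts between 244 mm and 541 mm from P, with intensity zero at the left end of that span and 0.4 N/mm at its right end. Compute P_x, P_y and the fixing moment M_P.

P_x = -66.42 N, P_y = 215.9 N, M_P = 116900 N·mm

Resultant of the triangular load: ½ × 0.4 × 297 = 59.4 N, acting at 442 mm from P (one-third of the span from the peak).
ΣF_x = 0: P_x + 170·cos67° = 0 → P_x = -66.42 N.
ΣF_y = 0: P_y − 170·sin67° − ½·0.4·297 = 0 → P_y = 215.9 N.
ΣM about P: M_P − 170·sin67°·579 − (½·0.4·297)·442 = 0 → M_P = 116900 N·mm.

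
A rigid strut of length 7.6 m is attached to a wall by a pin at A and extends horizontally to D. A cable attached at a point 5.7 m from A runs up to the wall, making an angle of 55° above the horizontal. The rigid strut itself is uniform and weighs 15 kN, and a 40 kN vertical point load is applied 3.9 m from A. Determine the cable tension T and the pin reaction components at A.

T = 45.62 kN, A_x = 26.17 kN, A_y = 17.63 kN

ΣM about A: T·sin55°·5.7 − 15·3.8 − 40·3.9 = 0 → T = 213/(5.7·0.819152) = 45.6184 ≈ 45.62 kN.
ΣF_x = 0: A_x − T·cos55° = 0 → A_x = 45.6184 × 0.573576 = 26.17 kN.
ΣF_y = 0: A_y + T·sin55° − 15 − 40 = 0 → A_y = 55 − 45.6184 × 0.819152 = 17.63 kN.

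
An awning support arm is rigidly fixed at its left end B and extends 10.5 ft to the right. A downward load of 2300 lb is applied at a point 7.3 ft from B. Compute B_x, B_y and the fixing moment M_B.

B_x = 0, B_y = 2300 lb, M_B = 16790 lb·ft

ΣF_x = 0: B_x = 0.
ΣF_y = 0: B_y − 2300 = 0 → B_y = 2300 lb.
ΣM about B: M_B − 2300·7.3 = 0 → M_B = 16790 lb·ft.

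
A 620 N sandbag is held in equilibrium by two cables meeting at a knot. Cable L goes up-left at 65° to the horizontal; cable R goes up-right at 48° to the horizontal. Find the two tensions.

T_L = 450.7 N, T_R = 284.7 N

ΣF_x = 0: −T_L·cos65° + T_R·cos48° = 0 → T_R = 0.631593·T_L.
ΣF_y = 0: T_L·sin65° + T_R·sin48° = 620.
Substitute: T_L·(0.906308 + 0.631593·0.743145) = 620 → T_L = 450.688 ≈ 450.7 N.
Then T_R = 0.631593 × 450.688 = 284.7 N.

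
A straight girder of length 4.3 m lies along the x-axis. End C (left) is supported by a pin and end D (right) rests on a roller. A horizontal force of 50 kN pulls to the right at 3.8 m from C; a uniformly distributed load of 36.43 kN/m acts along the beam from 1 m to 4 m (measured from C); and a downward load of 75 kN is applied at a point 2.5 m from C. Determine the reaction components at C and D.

C_x = -50.00 kN, C_y = 77.14 kN, D_y = 107.1 kN

Resultant of the distributed load: 36.43 × 3 = 109.29 kN at 2.5 m from C.
Taking moments about C: D_y·4.3 − (36.43·3)·2.5 − 75·2.5 = 0 → D_y = 460.725/4.3 = 107.145 ≈ 107.1 kN.
ΣF_y = 0: C_y + 107.145 − 36.43·3 − 75 = 0 → C_y = 77.14 kN.
ΣF_x = 0: C_x + 50 = 0 → C_x = -50.00 kN.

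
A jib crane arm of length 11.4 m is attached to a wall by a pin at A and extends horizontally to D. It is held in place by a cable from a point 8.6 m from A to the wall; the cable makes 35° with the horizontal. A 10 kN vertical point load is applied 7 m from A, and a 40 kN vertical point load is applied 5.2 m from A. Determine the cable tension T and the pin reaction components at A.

ΣM about A: T·sin35°·8.6 − 10·7 − 40·5.2 = 0 → T = 278/(8.6·0.573576) = 56.358 ≈ 56.36 kN.
ΣF_x = 0: A_x − T·cos35° = 0 → A_x = 56.358 × 0.819152 = 46.17 kN.
ΣF_y = 0: A_y + T·sin35° − 10 − 40 = 0 → A_y = 50 − 56.358 × 0.573576 = 17.67 kN.

T = 56.36 kN, A_x = 46.17 kN, A_y = 17.67 kN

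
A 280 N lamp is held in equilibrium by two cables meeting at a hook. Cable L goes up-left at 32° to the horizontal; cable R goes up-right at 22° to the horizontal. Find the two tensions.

ΣF_x = 0: −T_L·cos32° + T_R·cos22° = 0 → T_R = 0.914649·T_L.
ΣF_y = 0: T_L·sin32° + T_R·sin22° = 280.
Substitute: T_L·(0.529919 + 0.914649·0.374607) = 280 → T_L = 320.897 ≈ 320.9 N.
Then T_R = 0.914649 × 320.897 = 293.5 N.

T_L = 320.9 N, T_R = 293.5 N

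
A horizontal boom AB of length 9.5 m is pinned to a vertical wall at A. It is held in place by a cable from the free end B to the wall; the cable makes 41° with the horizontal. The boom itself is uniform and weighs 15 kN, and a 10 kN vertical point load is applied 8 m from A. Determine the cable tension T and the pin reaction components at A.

T = 24.27 kN, A_x = 18.32 kN, A_y = 9.079 kN

ΣM about A: T·sin41°·9.5 − 15·4.75 − 10·8 = 0 → T = 151.25/(9.5·0.656059) = 24.2677 ≈ 24.27 kN.
ΣF_x = 0: A_x − T·cos41° = 0 → A_x = 24.2677 × 0.75471 = 18.32 kN.
ΣF_y = 0: A_y + T·sin41° − 15 − 10 = 0 → A_y = 25 − 24.2677 × 0.656059 = 9.079 kN.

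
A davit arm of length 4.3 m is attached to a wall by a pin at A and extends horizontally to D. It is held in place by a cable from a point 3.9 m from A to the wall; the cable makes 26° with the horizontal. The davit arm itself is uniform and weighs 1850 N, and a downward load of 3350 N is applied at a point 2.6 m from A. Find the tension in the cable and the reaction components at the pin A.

ΣM about A: T·sin26°·3.9 − 1850·2.15 − 3350·2.6 = 0 → T = 12687.5/(3.9·0.438371) = 7421.12 ≈ 7421 N.
ΣF_x = 0: A_x − T·cos26° = 0 → A_x = 7421.12 × 0.898794 = 6670 N.
ΣF_y = 0: A_y + T·sin26° − 1850 − 3350 = 0 → A_y = 5200 − 7421.12 × 0.438371 = 1947 N.

T = 7421 N, A_x = 6670 N, A_y = 1947 N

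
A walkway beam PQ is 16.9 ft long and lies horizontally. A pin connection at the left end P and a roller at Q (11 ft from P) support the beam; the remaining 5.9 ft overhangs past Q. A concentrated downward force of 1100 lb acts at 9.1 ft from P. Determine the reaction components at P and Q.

Taking moments about P: Q_y·11 − 1100·9.1 = 0 → Q_y = 10010/11 = 910.0 lb.
ΣF_y = 0: P_y + 910 − 1100 = 0 → P_y = 190.0 lb.
ΣF_x = 0: no horizontal applied forces, so P_x = 0.

P_x = 0, P_y = 190.0 lb, Q_y = 910.0 lb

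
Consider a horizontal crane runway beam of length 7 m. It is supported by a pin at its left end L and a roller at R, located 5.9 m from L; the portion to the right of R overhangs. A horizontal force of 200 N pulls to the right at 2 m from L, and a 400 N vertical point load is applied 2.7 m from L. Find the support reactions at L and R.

Taking moments about L: R_y·5.9 − 400·2.7 = 0 → R_y = 1080/5.9 = 183.051 ≈ 183.1 N.
ΣF_y = 0: L_y + 183.051 − 400 = 0 → L_y = 216.9 N.
ΣF_x = 0: L_x + 200 = 0 → L_x = -200.0 N.

L_x = -200.0 N, L_y = 216.9 N, R_y = 183.1 N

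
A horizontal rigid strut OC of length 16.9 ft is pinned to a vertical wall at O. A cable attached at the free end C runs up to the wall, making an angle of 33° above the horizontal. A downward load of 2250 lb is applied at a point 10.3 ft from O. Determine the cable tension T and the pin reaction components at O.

T = 2518 lb, O_x = 2112 lb, O_y = 878.7 lb

ΣM about O: T·sin33°·16.9 − 2250·10.3 = 0 → T = 23175/(16.9·0.544639) = 2517.82 ≈ 2518 lb.
ΣF_x = 0: O_x − T·cos33° = 0 → O_x = 2517.82 × 0.838671 = 2112 lb.
ΣF_y = 0: O_y + T·sin33° − 2250 = 0 → O_y = 2250 − 2517.82 × 0.544639 = 878.7 lb.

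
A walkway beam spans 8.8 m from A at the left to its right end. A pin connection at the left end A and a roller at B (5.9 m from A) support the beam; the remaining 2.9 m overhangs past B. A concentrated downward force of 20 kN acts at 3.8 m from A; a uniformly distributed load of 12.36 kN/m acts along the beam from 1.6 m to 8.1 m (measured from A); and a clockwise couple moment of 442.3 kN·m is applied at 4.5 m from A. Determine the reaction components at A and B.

Resultant of the distributed load: 12.36 × 6.5 = 80.34 kN at 4.85 m from A.
Moments about A: B_y·5.9 − 20·3.8 − (12.36·6.5)·4.85 − 442.3 = 0 → B_y = 907.949/5.9 = 153.89 ≈ 153.9 kN.
ΣF_y = 0: A_y + 153.89 − 20 − 12.36·6.5 = 0 → A_y = -53.55 kN.
ΣF_x = 0: no horizontal applied forces, so A_x = 0.

A_x = 0, A_y = -53.55 kN, B_y = 153.9 kN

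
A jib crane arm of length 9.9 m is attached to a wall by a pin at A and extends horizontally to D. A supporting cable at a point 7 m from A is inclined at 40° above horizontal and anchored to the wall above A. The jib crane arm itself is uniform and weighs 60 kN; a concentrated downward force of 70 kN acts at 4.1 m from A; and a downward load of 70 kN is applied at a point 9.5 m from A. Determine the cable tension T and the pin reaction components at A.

ΣM about A: T·sin40°·7 − 60·4.95 − 70·4.1 − 70·9.5 = 0 → T = 1249/(7·0.642788) = 277.585 ≈ 277.6 kN.
ΣF_x = 0: A_x − T·cos40° = 0 → A_x = 277.585 × 0.766044 = 212.6 kN.
ΣF_y = 0: A_y + T·sin40° − 60 − 70 − 70 = 0 → A_y = 200 − 277.585 × 0.642788 = 21.57 kN.

T = 277.6 kN, A_x = 212.6 kN, A_y = 21.57 kN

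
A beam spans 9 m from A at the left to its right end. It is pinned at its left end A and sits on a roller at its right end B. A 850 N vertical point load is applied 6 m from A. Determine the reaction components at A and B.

ΣM about A: B_y·9 − 850·6 = 0 → B_y = 5100/9 = 566.667 ≈ 566.7 N.
ΣF_y = 0: A_y + 566.667 − 850 = 0 → A_y = 283.3 N.
ΣF_x = 0: no horizontal applied forces, so A_x = 0.

A_x = 0, A_y = 283.3 N, B_y = 566.7 N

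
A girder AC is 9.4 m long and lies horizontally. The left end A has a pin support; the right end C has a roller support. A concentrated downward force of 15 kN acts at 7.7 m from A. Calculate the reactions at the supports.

A_x = 0, A_y = 2.713 kN, C_y = 12.29 kN

ΣM about A: C_y·9.4 − 15·7.7 = 0 → C_y = 115.5/9.4 = 12.2872 ≈ 12.29 kN.
ΣF_y = 0: A_y + 12.2872 − 15 = 0 → A_y = 2.713 kN.
ΣF_x = 0: no horizontal applied forces, so A_x = 0.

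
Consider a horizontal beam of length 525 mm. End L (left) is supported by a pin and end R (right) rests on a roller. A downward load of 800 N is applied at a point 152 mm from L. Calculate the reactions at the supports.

L_x = 0, L_y = 568.4 N, R_y = 231.6 N

Moments about L: R_y·525 − 800·152 = 0 → R_y = 121600/525 = 231.619 ≈ 231.6 N.
ΣF_y = 0: L_y + 231.619 − 800 = 0 → L_y = 568.4 N.
ΣF_x = 0: no horizontal applied forces, so L_x = 0.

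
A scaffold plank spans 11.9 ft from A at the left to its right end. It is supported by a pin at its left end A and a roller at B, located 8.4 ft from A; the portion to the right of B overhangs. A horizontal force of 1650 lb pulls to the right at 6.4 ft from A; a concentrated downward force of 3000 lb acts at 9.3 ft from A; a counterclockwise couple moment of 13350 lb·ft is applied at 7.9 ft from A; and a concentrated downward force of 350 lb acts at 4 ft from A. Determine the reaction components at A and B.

A_x = -1650 lb, A_y = 1451 lb, B_y = 1899 lb

Taking moments about A: B_y·8.4 − 3000·9.3 + 13350 − 350·4 = 0 → B_y = 15950/8.4 = 1898.81 ≈ 1899 lb.
ΣF_y = 0: A_y + 1898.81 − 3000 − 350 = 0 → A_y = 1451 lb.
ΣF_x = 0: A_x + 1650 = 0 → A_x = -1650 lb.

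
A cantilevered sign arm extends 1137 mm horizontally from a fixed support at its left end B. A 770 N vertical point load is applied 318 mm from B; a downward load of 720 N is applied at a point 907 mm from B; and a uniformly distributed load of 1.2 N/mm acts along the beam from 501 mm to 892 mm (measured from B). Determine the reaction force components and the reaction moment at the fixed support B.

B_x = 0, B_y = 1959 N, M_B = 1225000 N·mm

Resultant of the distributed load: 1.2 × 391 = 469.2 N at 696.5 mm from B.
ΣF_x = 0: B_x = 0.
ΣF_y = 0: B_y − 770 − 720 − 1.2·391 = 0 → B_y = 1959 N.
ΣM about B: M_B − 770·318 − 720·907 − (1.2·391)·696.5 = 0 → M_B = 1225000 N·mm.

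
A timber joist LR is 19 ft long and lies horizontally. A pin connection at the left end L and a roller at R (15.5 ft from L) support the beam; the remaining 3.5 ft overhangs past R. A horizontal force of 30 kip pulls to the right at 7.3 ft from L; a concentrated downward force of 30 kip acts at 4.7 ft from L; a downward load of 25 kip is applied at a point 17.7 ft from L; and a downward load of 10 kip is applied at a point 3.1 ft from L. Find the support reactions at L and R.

L_x = -30.00 kip, L_y = 25.35 kip, R_y = 39.65 kip

Moments about L: R_y·15.5 − 30·4.7 − 25·17.7 − 10·3.1 = 0 → R_y = 614.5/15.5 = 39.6452 ≈ 39.65 kip.
ΣF_y = 0: L_y + 39.6452 − 30 − 25 − 10 = 0 → L_y = 25.35 kip.
ΣF_x = 0: L_x + 30 = 0 → L_x = -30.00 kip.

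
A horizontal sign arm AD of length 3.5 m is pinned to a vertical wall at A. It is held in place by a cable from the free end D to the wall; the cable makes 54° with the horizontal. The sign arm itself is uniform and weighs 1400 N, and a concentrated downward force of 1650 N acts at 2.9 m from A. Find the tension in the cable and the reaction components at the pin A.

ΣM about A: T·sin54°·3.5 − 1400·1.75 − 1650·2.9 = 0 → T = 7235/(3.5·0.809017) = 2555.13 ≈ 2555 N.
ΣF_x = 0: A_x − T·cos54° = 0 → A_x = 2555.13 × 0.587785 = 1502 N.
ΣF_y = 0: A_y + T·sin54° − 1400 − 1650 = 0 → A_y = 3050 − 2555.13 × 0.809017 = 982.9 N.

T = 2555 N, A_x = 1502 N, A_y = 982.9 N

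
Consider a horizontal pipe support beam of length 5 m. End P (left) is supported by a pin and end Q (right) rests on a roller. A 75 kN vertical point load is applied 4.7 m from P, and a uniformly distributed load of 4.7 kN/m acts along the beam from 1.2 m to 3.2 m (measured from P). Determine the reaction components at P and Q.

P_x = 0, P_y = 9.764 kN, Q_y = 74.64 kN

Resultant of the distributed load: 4.7 × 2 = 9.4 kN at 2.2 m from P.
ΣM about P: Q_y·5 − 75·4.7 − (4.7·2)·2.2 = 0 → Q_y = 373.18/5 = 74.636 ≈ 74.64 kN.
ΣF_y = 0: P_y + 74.636 − 75 − 4.7·2 = 0 → P_y = 9.764 kN.
ΣF_x = 0: no horizontal applied forces, so P_x = 0.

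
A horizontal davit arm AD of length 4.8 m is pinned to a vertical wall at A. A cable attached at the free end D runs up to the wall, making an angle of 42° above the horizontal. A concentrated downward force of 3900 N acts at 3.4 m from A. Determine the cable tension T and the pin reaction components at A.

T = 4128 N, A_x = 3068 N, A_y = 1137 N

ΣM about A: T·sin42°·4.8 − 3900·3.4 = 0 → T = 13260/(4.8·0.669131) = 4128.49 ≈ 4128 N.
ΣF_x = 0: A_x − T·cos42° = 0 → A_x = 4128.49 × 0.743145 = 3068 N.
ΣF_y = 0: A_y + T·sin42° − 3900 = 0 → A_y = 3900 − 4128.49 × 0.669131 = 1137 N.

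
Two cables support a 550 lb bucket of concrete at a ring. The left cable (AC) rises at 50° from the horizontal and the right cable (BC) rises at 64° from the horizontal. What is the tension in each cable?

ΣF_x = 0: −T_AC·cos50° + T_BC·cos64° = 0 → T_BC = 1.46631·T_AC.
ΣF_y = 0: T_AC·sin50° + T_BC·sin64° = 550.
Substitute: T_AC·(0.766044 + 1.46631·0.898794) = 550 → T_AC = 263.921 ≈ 263.9 lb.
Then T_BC = 1.46631 × 263.921 = 387.0 lb.

T_AC = 263.9 lb, T_BC = 387.0 lb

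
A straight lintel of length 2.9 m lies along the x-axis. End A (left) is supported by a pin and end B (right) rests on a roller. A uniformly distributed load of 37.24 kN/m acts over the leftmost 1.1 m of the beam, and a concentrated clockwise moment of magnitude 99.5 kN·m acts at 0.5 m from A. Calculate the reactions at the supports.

Resultant of the distributed load: 37.24 × 1.1 = 40.964 kN at 0.55 m from A.
ΣM about A: B_y·2.9 − (37.24·1.1)·0.55 − 99.5 = 0 → B_y = 122.0302/2.9 = 42.0794 ≈ 42.08 kN.
ΣF_y = 0: A_y + 42.0794 − 37.24·1.1 = 0 → A_y = -1.115 kN.
ΣF_x = 0: no horizontal applied forces, so A_x = 0.

A_x = 0, A_y = -1.115 kN, B_y = 42.08 kN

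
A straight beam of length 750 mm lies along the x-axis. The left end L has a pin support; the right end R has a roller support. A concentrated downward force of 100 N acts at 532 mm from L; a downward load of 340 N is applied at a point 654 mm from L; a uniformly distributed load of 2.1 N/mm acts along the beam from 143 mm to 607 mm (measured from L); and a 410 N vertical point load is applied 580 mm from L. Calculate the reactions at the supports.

Resultant of the distributed load: 2.1 × 464 = 974.4 N at 375 mm from L.
ΣM about L: R_y·750 − 100·532 − 340·654 − (2.1·464)·375 − 410·580 = 0 → R_y = 878760/750 = 1171.68 ≈ 1172 N.
ΣF_y = 0: L_y + 1171.68 − 100 − 340 − 2.1·464 − 410 = 0 → L_y = 652.7 N.
ΣF_x = 0: no horizontal applied forces, so L_x = 0.

L_x = 0, L_y = 652.7 N, R_y = 1172 N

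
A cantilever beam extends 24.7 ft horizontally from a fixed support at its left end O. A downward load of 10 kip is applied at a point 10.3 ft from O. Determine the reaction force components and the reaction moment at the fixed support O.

ΣF_x = 0: O_x = 0.
ΣF_y = 0: O_y − 10 = 0 → O_y = 10.00 kip.
ΣM about O: M_O − 10·10.3 = 0 → M_O = 103.0 kip·ft.

O_x = 0, O_y = 10.00 kip, M_O = 103.0 kip·ft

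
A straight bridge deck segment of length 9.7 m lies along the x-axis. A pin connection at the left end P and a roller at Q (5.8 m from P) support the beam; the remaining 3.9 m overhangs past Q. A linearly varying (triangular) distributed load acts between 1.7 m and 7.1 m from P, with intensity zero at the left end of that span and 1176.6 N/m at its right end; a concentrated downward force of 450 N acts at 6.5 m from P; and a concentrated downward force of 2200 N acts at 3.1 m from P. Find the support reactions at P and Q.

P_x = 0, P_y = 1244 N, Q_y = 4583 N

Resultant of the triangular load: ½ × 1176.6 × 5.4 = 3176.82 N, acting at 5.3 m from P (one-third of the span from the peak).
ΣM about P: Q_y·5.8 − (½·1176.6·5.4)·5.3 − 450·6.5 − 2200·3.1 = 0 → Q_y = 26582.146/5.8 = 4583.13 ≈ 4583 N.
ΣF_y = 0: P_y + 4583.13 − ½·1176.6·5.4 − 450 − 2200 = 0 → P_y = 1244 N.
ΣF_x = 0: no horizontal applied forces, so P_x = 0.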